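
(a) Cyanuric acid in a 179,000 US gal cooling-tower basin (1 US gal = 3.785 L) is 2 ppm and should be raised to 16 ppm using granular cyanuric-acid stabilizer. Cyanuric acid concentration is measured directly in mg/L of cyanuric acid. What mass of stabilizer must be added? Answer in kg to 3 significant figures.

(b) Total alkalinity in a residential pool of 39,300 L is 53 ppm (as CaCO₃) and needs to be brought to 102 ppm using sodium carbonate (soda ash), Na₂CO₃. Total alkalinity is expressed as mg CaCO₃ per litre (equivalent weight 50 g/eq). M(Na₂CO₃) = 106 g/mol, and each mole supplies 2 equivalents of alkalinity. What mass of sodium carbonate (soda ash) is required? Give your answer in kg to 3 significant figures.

(a) Volume: 179,000 US gal × 3.785 L/gal = 677,515 L.
(a) CYA to add: (16 − 2) = 14 mg/L × 677,515 L = 9485 g cyanuric acid.

(b) Alkalinity to add: (102 − 53) = 49 mg/L as CaCO₃ × 39,300 L = 1926 g as CaCO₃.
(b) Equivalents: 1926 g ÷ 50 g/eq = 38.51 eq.
(b) Each mole of Na₂CO₃ supplies 2 eq, so 38.51 / 2 = 19.26 mol.
(b) Mass: 19.26 mol × 106 g/mol = 2041 g.

(a) 9.49 kg; (b) 2.04 kg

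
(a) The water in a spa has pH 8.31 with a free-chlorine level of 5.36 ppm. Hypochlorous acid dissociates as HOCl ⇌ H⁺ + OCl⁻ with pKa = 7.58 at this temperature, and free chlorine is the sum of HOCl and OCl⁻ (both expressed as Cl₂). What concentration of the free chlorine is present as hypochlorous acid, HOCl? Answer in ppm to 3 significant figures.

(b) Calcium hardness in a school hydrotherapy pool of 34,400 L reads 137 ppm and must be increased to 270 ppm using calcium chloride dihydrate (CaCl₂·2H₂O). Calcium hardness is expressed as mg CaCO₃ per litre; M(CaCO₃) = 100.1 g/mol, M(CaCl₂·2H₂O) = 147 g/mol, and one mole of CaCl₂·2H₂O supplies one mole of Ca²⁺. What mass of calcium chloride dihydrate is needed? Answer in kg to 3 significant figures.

(a) [OCl⁻]/[HOCl] = 10^(pH − pKa) = 10^(8.31 − 7.58) = 10^0.73 = 5.37.
(a) Fraction as HOCl = 1 / (1 + 5.37) = 0.157.
(a) HOCl = 0.157 × 5.36 ppm = 0.8414 ppm.

(b) Hardness to add: (270 − 137) = 133 mg/L as CaCO₃ × 34,400 L = 4575 g as CaCO₃.
(b) Moles of Ca²⁺ (1 mol Ca²⁺ ≡ 1 mol CaCO₃): 4575 / 100.1 g/mol = 45.71 mol.
(b) Mass of CaCl₂·2H₂O: 45.71 × 147 = 6719 g.

(a) 0.841 ppm; (b) 6.72 kg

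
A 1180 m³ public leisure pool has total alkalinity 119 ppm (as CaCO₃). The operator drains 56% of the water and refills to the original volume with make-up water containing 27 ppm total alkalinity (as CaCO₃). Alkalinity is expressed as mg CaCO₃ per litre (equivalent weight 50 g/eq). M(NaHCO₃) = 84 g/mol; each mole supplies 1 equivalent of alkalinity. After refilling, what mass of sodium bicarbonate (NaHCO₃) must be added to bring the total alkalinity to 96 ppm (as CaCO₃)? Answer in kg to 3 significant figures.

56.5 kg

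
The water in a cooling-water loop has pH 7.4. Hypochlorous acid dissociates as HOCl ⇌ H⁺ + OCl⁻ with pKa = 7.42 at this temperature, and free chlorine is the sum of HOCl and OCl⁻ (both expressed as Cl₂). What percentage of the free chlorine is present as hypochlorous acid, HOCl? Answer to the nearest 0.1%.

[OCl⁻]/[HOCl] = 10^(pH − pKa) = 10^(7.4 − 7.42) = 10^-0.02 = 0.955.
Fraction as HOCl = 1 / (1 + 0.955) = 0.5115.

51.2%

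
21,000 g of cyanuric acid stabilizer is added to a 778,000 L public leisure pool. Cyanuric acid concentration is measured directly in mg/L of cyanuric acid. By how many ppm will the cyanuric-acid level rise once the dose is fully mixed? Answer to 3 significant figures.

27.0 ppm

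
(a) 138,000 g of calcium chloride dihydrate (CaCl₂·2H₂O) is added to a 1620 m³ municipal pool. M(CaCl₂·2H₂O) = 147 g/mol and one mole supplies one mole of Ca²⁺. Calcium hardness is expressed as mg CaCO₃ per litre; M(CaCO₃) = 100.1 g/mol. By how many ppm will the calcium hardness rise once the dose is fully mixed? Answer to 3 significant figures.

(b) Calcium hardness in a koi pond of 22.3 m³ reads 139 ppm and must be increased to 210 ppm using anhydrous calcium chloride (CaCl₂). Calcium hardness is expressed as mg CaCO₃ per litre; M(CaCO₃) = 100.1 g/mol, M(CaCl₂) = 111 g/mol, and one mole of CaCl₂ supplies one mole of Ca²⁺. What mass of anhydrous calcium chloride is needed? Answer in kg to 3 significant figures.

(a) 58.0 ppm; (b) 1.76 kg

(a) Volume: 1620 m³ = 1,620,000 L.
(a) Moles of Ca²⁺: 138,000 g ÷ 147 g/mol = 938.8 mol.
(a) As CaCO₃: 938.8 mol × 100.1 g/mol = 93,970 g.
(a) Rise: 93,970 g / 1,620,000 L × 1000 = 58.01 mg/L.

(b) Volume: 22.3 m³ = 22,300 L.
(b) Hardness to add: (210 − 139) = 71 mg/L as CaCO₃ × 22,300 L = 1583 g as CaCO₃.
(b) Moles of Ca²⁺ (1 mol Ca²⁺ ≡ 1 mol CaCO₃): 1583 / 100.1 g/mol = 15.82 mol.
(b) Mass of CaCl₂: 15.82 × 111 = 1756 g.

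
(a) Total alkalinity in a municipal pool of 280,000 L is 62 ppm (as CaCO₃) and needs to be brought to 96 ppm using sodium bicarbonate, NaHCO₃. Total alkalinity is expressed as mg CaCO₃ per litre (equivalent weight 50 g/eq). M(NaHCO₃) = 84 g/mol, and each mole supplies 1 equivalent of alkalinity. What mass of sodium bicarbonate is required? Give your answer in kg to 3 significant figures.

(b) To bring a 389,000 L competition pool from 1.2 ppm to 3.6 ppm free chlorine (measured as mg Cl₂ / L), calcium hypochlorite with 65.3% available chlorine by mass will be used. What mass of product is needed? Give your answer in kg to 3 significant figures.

(a) 16.0 kg; (b) 1.43 kg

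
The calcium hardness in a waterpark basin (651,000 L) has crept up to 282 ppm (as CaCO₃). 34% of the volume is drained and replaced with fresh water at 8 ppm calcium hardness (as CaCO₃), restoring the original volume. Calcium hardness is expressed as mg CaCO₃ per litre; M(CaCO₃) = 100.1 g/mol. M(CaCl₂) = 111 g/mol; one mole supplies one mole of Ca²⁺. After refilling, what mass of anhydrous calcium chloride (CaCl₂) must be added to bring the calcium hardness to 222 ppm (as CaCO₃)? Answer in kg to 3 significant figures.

After draining 34% and refilling: 282 × 0.66 + 8 × 0.34 = 188.84 ppm.
Deficit to target: 222 − 188.84 = 33.16 mg/L.
As CaCO₃: 33.16 mg/L × 651,000 L = 21,590 g; ÷ 100.1 = 215.7 mol Ca²⁺.
Mass: 215.7 × 111 = 23,940 g.

23.9 kg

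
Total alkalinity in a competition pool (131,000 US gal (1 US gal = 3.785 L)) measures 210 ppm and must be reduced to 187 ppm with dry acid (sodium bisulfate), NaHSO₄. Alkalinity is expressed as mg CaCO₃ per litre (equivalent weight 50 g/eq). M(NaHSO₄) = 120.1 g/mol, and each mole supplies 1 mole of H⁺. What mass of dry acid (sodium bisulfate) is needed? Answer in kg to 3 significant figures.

27.4 kg

Volume: 131,000 US gal × 3.785 L/gal = 495,835 L.
Alkalinity to neutralize: (210 − 187) = 23 mg/L as CaCO₃ × 495,835 L = 11,400 g as CaCO₃.
Equivalents of H⁺ required: 11,400 ÷ 50 g/eq = 228.1 eq = 228.1 mol NaHSO₄.
Mass of NaHSO₄: 228.1 × 120.1 = 27,390 g.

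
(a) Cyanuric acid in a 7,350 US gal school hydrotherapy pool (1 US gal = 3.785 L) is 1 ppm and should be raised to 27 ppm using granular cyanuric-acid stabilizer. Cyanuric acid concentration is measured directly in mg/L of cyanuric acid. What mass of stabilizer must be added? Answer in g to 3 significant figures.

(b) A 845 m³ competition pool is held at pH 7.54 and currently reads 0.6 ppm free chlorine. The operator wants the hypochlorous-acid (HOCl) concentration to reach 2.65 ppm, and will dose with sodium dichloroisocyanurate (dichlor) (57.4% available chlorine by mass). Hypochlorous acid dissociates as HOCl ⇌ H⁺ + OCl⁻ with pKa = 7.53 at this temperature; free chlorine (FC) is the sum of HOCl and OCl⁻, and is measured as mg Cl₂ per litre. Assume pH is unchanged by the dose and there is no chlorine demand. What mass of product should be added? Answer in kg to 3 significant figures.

(a) Volume: 7,350 US gal × 3.785 L/gal = 27,820 L.
(a) CYA to add: (27 − 1) = 26 mg/L × 27,820 L = 723.3 g cyanuric acid.

(b) Volume: 845 m³ = 845,000 L.
(b) [OCl⁻]/[HOCl] = 10^(pH − pKa) = 10^(7.54 − 7.53) = 1.023; fraction as HOCl = 1/(1 + 1.023) = 0.4942.
(b) Free chlorine required for 2.65 ppm HOCl: 2.65 / 0.4942 = 5.362 ppm.
(b) FC to add: 5.362 − 0.6 = 4.762 mg/L as Cl₂.
(b) Cl₂ equivalent: 4.762 mg/L × 845,000 L = 4024 g.
(b) Product at 57.4% available Cl: 4024 / 0.574 = 7010 g.

(a) 723 g; (b) 7.01 kg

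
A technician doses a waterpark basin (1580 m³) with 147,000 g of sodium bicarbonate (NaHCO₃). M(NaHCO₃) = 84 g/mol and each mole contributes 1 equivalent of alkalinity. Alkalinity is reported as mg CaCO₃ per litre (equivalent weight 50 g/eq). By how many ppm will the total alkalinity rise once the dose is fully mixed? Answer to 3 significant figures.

Volume: 1580 m³ = 1,580,000 L.
Moles of NaHCO₃: 147,000 g ÷ 84 g/mol = 1750 mol → 1750 eq of alkalinity.
As CaCO₃: 1750 eq × 50 g/eq = 87,500 g.
Rise: 87,500 g / 1,580,000 L × 1000 = 55.38 mg/L.

55.4 ppm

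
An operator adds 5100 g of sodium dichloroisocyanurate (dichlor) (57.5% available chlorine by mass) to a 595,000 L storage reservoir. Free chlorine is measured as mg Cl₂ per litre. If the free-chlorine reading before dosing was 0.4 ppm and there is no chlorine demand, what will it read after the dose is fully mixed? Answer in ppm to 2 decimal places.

Available chlorine delivered: 5100 g × 0.575 = 2932 g as Cl₂.
Concentration rise: 2932 g / 595,000 L = 4.929 mg/L = 4.93 ppm.
Final FC: 0.4 + 4.93 = 5.33 ppm.

5.33 ppm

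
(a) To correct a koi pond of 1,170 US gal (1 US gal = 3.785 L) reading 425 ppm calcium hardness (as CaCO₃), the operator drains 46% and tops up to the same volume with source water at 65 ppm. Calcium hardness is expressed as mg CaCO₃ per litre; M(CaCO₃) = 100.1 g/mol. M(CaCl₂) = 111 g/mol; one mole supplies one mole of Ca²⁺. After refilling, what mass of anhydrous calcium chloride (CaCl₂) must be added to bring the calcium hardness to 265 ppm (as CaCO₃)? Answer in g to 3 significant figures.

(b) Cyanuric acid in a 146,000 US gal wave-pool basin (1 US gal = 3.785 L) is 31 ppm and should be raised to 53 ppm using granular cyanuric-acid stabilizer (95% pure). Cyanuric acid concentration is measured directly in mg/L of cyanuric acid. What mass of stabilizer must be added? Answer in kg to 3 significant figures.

(a) 27.5 g; (b) 12.8 kg

(a) Volume: 1,170 US gal × 3.785 L/gal = 4,428 L.
(a) After draining 46% and refilling: 425 × 0.54 + 65 × 0.46 = 259.4 ppm.
(a) Deficit to target: 265 − 259.4 = 5.6 mg/L.
(a) As CaCO₃: 5.6 mg/L × 4,428 L = 24.8 g; ÷ 100.1 = 0.2477 mol Ca²⁺.
(a) Mass: 0.2477 × 111 = 27.5 g.

(b) Volume: 146,000 US gal × 3.785 L/gal = 552,610 L.
(b) CYA to add: (53 − 31) = 22 mg/L × 552,610 L = 12,160 g cyanuric acid.
(b) At 95% purity: 12,160 / 0.95 = 12,800 g product.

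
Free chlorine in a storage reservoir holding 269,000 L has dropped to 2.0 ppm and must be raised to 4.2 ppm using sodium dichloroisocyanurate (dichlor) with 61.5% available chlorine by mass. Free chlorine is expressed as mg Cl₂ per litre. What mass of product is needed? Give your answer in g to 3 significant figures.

962 g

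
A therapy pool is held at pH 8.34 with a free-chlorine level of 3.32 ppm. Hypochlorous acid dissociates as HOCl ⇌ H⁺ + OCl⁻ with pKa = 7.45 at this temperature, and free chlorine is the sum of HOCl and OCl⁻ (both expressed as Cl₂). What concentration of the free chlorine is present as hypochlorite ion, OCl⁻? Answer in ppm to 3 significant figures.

2.94 ppm

[OCl⁻]/[HOCl] = 10^(pH − pKa) = 10^(8.34 − 7.45) = 10^0.89 = 7.762.
Fraction as HOCl = 1 / (1 + 7.762) = 0.1141.
OCl⁻ = (1 − 0.1141) × 3.32 ppm = 2.941 ppm.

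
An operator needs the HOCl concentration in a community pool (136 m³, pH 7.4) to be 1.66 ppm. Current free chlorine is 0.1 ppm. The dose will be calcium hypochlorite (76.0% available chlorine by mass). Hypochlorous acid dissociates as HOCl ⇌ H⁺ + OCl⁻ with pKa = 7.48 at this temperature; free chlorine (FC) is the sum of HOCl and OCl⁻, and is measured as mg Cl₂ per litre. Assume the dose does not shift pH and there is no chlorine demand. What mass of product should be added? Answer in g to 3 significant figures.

526 g

Volume: 136 m³ = 136,000 L.
[OCl⁻]/[HOCl] = 10^(pH − pKa) = 10^(7.4 − 7.48) = 0.8318; fraction as HOCl = 1/(1 + 0.8318) = 0.5459.
Free chlorine required for 1.66 ppm HOCl: 1.66 / 0.5459 = 3.041 ppm.
FC to add: 3.041 − 0.1 = 2.941 mg/L as Cl₂.
Cl₂ equivalent: 2.941 mg/L × 136,000 L = 399.9 g.
Product at 76.0% available Cl: 399.9 / 0.76 = 526.2 g.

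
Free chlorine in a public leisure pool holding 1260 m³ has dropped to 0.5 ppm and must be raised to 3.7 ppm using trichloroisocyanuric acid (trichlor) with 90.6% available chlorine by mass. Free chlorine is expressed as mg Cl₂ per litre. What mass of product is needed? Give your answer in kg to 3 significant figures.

Volume: 1260 m³ = 1,260,000 L.
Chlorine deficit: 3.7 − 0.5 = 3.2 ppm = 3.2 mg/L as Cl₂.
Cl₂ equivalent needed: 3.2 mg/L × 1,260,000 L = 4,032,000 mg = 4032 g.
Product at 90.6% available chlorine: 4032 / 0.906 = 4450 g.

4.45 kg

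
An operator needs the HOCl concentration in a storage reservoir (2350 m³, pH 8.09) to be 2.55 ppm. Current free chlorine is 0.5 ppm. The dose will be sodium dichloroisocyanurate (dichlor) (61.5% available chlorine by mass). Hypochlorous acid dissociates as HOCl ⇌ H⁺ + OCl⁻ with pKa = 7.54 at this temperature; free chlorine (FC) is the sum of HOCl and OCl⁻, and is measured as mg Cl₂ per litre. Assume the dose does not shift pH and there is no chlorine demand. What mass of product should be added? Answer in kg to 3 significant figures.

Volume: 2350 m³ = 2,350,000 L.
[OCl⁻]/[HOCl] = 10^(pH − pKa) = 10^(8.09 − 7.54) = 3.548; fraction as HOCl = 1/(1 + 3.548) = 0.2199.
Free chlorine required for 2.55 ppm HOCl: 2.55 / 0.2199 = 11.6 ppm.
FC to add: 11.6 − 0.5 = 11.1 mg/L as Cl₂.
Cl₂ equivalent: 11.1 mg/L × 2,350,000 L = 26,080 g.
Product at 61.5% available Cl: 26,080 / 0.615 = 42,410 g.

42.4 kg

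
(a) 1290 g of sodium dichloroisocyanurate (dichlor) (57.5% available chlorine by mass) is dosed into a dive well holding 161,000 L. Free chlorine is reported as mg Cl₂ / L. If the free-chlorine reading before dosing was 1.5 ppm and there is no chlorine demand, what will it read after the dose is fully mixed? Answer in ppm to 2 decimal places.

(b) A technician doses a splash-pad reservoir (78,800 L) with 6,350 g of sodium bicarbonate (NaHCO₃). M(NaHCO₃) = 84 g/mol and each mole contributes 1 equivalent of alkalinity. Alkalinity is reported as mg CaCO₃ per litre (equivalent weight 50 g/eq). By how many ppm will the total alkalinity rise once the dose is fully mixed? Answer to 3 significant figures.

(a) Available chlorine delivered: 1290 g × 0.575 = 741.7 g as Cl₂.
(a) Concentration rise: 741.7 g / 161,000 L = 4.607 mg/L = 4.61 ppm.
(a) Final FC: 1.5 + 4.61 = 6.11 ppm.

(b) Moles of NaHCO₃: 6,350 g ÷ 84 g/mol = 75.6 mol → 75.6 eq of alkalinity.
(b) As CaCO₃: 75.6 eq × 50 g/eq = 3780 g.
(b) Rise: 3780 g / 78,800 L × 1000 = 47.97 mg/L.

(a) 6.11 ppm; (b) 48.0 ppm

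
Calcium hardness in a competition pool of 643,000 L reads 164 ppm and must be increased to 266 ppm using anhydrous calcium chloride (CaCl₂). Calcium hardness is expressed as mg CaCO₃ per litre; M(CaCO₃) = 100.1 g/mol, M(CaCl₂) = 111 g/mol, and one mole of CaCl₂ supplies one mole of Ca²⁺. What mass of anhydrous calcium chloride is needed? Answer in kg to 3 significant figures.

72.7 kg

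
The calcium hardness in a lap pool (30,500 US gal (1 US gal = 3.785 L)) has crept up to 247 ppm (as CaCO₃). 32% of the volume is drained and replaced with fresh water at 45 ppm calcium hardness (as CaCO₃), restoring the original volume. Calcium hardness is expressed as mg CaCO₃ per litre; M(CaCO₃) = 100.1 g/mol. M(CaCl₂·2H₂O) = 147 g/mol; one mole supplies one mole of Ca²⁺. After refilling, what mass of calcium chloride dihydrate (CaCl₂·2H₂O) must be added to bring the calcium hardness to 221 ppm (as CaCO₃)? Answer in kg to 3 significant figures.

Volume: 30,500 US gal × 3.785 L/gal = 115,442 L.
After draining 32% and refilling: 247 × 0.68 + 45 × 0.32 = 182.36 ppm.
Deficit to target: 221 − 182.36 = 38.64 mg/L.
As CaCO₃: 38.64 mg/L × 115,442 L = 4461 g; ÷ 100.1 = 44.56 mol Ca²⁺.
Mass: 44.56 × 147 = 6551 g.

6.55 kg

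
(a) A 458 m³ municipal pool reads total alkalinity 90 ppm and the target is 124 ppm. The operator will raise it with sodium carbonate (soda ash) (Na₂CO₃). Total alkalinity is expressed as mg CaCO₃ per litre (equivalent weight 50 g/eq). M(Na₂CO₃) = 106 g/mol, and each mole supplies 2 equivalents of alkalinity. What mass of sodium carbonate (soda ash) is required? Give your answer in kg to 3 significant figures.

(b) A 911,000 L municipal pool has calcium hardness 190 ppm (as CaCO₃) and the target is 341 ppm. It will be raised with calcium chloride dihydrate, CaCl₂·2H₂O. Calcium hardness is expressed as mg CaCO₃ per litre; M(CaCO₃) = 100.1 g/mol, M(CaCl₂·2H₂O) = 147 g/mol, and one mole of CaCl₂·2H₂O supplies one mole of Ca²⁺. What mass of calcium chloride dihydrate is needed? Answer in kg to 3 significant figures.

(a) 16.5 kg; (b) 202 kg

(a) Volume: 458 m³ = 458,000 L.
(a) Alkalinity to add: (124 − 90) = 34 mg/L as CaCO₃ × 458,000 L = 15,570 g as CaCO₃.
(a) Equivalents: 15,570 g ÷ 50 g/eq = 311.4 eq.
(a) Each mole of Na₂CO₃ supplies 2 eq, so 311.4 / 2 = 155.7 mol.
(a) Mass: 155.7 mol × 106 g/mol = 16,510 g.

(b) Hardness to add: (341 − 190) = 151 mg/L as CaCO₃ × 911,000 L = 137,600 g as CaCO₃.
(b) Moles of Ca²⁺ (1 mol Ca²⁺ ≡ 1 mol CaCO₃): 137,600 / 100.1 g/mol = 1374 mol.
(b) Mass of CaCl₂·2H₂O: 1374 × 147 = 202,000 g.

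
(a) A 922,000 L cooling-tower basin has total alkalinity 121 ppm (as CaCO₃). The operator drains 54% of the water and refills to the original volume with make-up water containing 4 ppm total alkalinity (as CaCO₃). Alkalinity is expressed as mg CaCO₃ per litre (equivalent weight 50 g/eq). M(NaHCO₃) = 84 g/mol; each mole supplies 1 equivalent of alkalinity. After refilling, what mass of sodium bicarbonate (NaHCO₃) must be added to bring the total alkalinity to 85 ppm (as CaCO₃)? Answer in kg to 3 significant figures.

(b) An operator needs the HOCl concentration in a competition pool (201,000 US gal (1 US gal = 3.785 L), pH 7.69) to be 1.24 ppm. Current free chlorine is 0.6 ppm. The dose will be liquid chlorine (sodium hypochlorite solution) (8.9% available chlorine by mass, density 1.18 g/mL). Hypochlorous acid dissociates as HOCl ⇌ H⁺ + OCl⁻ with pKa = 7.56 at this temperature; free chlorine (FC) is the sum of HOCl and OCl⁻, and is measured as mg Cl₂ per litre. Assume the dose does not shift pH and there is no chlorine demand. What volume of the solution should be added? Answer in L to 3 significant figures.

(a) After draining 54% and refilling: 121 × 0.46 + 4 × 0.54 = 57.82 ppm.
(a) Deficit to target: 85 − 57.82 = 27.18 mg/L.
(a) As CaCO₃: 27.18 mg/L × 922,000 L = 25,060 g; ÷ 50 g/eq ÷ 1 = 501.2 mol NaHCO₃.
(a) Mass: 501.2 × 84 = 42,100 g.

(b) Volume: 201,000 US gal × 3.785 L/gal = 760,785 L.
(b) [OCl⁻]/[HOCl] = 10^(pH − pKa) = 10^(7.69 − 7.56) = 1.349; fraction as HOCl = 1/(1 + 1.349) = 0.4257.
(b) Free chlorine required for 1.24 ppm HOCl: 1.24 / 0.4257 = 2.913 ppm.
(b) FC to add: 2.913 − 0.6 = 2.313 mg/L as Cl₂.
(b) Cl₂ equivalent: 2.313 mg/L × 760,785 L = 1759 g.
(b) Product at 8.9% available Cl: 1759 / 0.089 = 19,770 g.
(b) Volume: 19,770 g ÷ 1.18 g/mL = 16,750 mL.

(a) 42.1 kg; (b) 16.8 L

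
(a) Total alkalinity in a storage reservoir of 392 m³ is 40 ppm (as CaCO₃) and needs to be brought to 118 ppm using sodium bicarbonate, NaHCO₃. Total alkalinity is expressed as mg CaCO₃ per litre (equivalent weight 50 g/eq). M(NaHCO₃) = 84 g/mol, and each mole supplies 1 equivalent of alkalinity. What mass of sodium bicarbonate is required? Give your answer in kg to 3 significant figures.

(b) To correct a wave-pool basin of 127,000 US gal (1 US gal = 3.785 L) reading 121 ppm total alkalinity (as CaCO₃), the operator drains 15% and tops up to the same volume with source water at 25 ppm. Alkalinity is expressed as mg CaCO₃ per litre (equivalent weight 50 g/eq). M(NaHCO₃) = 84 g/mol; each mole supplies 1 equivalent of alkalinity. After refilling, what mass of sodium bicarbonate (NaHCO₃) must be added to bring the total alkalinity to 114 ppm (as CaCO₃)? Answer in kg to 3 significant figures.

(a) Volume: 392 m³ = 392,000 L.
(a) Alkalinity to add: (118 − 40) = 78 mg/L as CaCO₃ × 392,000 L = 30,580 g as CaCO₃.
(a) Equivalents: 30,580 g ÷ 50 g/eq = 611.5 eq.
(a) NaHCO₃ supplies 1 eq per mole → 611.5 mol.
(a) Mass: 611.5 mol × 84 g/mol = 51,370 g.

(b) Volume: 127,000 US gal × 3.785 L/gal = 480,695 L.
(b) After draining 15% and refilling: 121 × 0.85 + 25 × 0.15 = 106.6 ppm.
(b) Deficit to target: 114 − 106.6 = 7.4 mg/L.
(b) As CaCO₃: 7.4 mg/L × 480,695 L = 3557 g; ÷ 50 g/eq ÷ 1 = 71.14 mol NaHCO₃.
(b) Mass: 71.14 × 84 = 5976 g.

(a) 51.4 kg; (b) 5.98 kg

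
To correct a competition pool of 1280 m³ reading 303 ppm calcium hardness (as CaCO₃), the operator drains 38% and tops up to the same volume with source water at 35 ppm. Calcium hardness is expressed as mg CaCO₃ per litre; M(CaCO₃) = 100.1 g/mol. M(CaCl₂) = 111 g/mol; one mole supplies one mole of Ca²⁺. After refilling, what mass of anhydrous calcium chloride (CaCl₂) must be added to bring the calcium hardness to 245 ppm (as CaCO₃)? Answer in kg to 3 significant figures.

Volume: 1280 m³ = 1,280,000 L.
After draining 38% and refilling: 303 × 0.62 + 35 × 0.38 = 201.16 ppm.
Deficit to target: 245 − 201.16 = 43.84 mg/L.
As CaCO₃: 43.84 mg/L × 1,280,000 L = 56,120 g; ÷ 100.1 = 560.6 mol Ca²⁺.
Mass: 560.6 × 111 = 62,230 g.

62.2 kg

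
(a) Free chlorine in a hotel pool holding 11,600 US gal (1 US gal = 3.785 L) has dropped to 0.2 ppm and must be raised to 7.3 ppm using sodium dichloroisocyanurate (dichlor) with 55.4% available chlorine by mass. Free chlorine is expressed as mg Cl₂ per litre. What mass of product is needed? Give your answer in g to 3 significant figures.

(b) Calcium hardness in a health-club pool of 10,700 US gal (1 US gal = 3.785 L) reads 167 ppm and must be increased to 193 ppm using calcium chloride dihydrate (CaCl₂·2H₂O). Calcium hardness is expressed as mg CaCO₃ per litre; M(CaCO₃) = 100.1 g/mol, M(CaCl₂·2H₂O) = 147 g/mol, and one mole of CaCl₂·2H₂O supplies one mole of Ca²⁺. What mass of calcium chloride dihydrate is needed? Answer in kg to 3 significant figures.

(a) Volume: 11,600 US gal × 3.785 L/gal = 43,906 L.
(a) Chlorine deficit: 7.3 − 0.2 = 7.1 ppm = 7.1 mg/L as Cl₂.
(a) Cl₂ equivalent needed: 7.1 mg/L × 43,906 L = 311,700 mg = 311.7 g.
(a) Product at 55.4% available chlorine: 311.7 / 0.554 = 562.7 g.

(b) Volume: 10,700 US gal × 3.785 L/gal = 40,500 L.
(b) Hardness to add: (193 − 167) = 26 mg/L as CaCO₃ × 40,500 L = 1053 g as CaCO₃.
(b) Moles of Ca²⁺ (1 mol Ca²⁺ ≡ 1 mol CaCO₃): 1053 / 100.1 g/mol = 10.52 mol.
(b) Mass of CaCl₂·2H₂O: 10.52 × 147 = 1546 g.

(a) 563 g; (b) 1.55 kg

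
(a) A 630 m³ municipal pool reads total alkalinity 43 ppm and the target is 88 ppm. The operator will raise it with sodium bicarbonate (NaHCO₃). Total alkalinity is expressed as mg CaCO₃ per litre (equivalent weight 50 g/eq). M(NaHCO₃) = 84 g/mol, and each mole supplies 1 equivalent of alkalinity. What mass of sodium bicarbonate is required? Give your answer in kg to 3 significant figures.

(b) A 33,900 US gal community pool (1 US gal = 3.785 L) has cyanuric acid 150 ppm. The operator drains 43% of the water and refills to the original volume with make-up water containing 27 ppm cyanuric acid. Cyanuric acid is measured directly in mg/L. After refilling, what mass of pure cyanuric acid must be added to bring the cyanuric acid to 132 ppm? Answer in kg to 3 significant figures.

(a) Volume: 630 m³ = 630,000 L.
(a) Alkalinity to add: (88 − 43) = 45 mg/L as CaCO₃ × 630,000 L = 28,350 g as CaCO₃.
(a) Equivalents: 28,350 g ÷ 50 g/eq = 567 eq.
(a) NaHCO₃ supplies 1 eq per mole → 567 mol.
(a) Mass: 567 mol × 84 g/mol = 47,630 g.

(b) Volume: 33,900 US gal × 3.785 L/gal = 128,312 L.
(b) After draining 43% and refilling: 150 × 0.57 + 27 × 0.43 = 97.11 ppm.
(b) Deficit to target: 132 − 97.11 = 34.89 mg/L.
(b) Mass: 34.89 mg/L × 128,312 L = 4477 g cyanuric acid.

(a) 47.6 kg; (b) 4.48 kg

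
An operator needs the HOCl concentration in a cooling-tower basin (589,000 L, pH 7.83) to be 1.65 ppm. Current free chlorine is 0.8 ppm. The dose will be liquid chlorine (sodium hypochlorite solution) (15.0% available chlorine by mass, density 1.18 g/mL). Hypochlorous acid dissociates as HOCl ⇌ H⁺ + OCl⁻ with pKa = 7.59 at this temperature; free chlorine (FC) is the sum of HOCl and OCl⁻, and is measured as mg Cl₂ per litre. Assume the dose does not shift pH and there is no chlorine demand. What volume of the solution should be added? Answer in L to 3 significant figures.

12.4 L

[OCl⁻]/[HOCl] = 10^(pH − pKa) = 10^(7.83 − 7.59) = 1.738; fraction as HOCl = 1/(1 + 1.738) = 0.3653.
Free chlorine required for 1.65 ppm HOCl: 1.65 / 0.3653 = 4.517 ppm.
FC to add: 4.517 − 0.8 = 3.717 mg/L as Cl₂.
Cl₂ equivalent: 3.717 mg/L × 589,000 L = 2190 g.
Product at 15.0% available Cl: 2190 / 0.15 = 14,600 g.
Volume: 14,600 g ÷ 1.18 g/mL = 12,370 mL.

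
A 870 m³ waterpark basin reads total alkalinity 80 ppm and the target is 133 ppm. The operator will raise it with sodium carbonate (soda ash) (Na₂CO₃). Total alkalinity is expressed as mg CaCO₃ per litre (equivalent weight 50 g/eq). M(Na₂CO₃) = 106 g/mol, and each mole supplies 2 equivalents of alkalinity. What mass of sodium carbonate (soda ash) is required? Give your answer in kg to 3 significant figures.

48.9 kg

Volume: 870 m³ = 870,000 L.
Alkalinity to add: (133 − 80) = 53 mg/L as CaCO₃ × 870,000 L = 46,110 g as CaCO₃.
Equivalents: 46,110 g ÷ 50 g/eq = 922.2 eq.
Each mole of Na₂CO₃ supplies 2 eq, so 922.2 / 2 = 461.1 mol.
Mass: 461.1 mol × 106 g/mol = 48,880 g.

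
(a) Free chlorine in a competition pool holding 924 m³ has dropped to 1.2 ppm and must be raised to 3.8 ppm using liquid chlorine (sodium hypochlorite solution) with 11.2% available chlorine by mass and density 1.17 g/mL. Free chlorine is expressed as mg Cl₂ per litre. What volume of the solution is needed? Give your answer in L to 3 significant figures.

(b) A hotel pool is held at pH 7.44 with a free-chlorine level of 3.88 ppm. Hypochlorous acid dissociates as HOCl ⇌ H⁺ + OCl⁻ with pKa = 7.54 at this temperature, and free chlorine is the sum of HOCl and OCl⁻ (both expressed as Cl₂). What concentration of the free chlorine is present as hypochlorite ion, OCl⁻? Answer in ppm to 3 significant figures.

(a) 18.3 L; (b) 1.72 ppm

(a) Volume: 924 m³ = 924,000 L.
(a) Chlorine deficit: 3.8 − 1.2 = 2.6 ppm = 2.6 mg/L as Cl₂.
(a) Cl₂ equivalent needed: 2.6 mg/L × 924,000 L = 2,402,000 mg = 2402 g.
(a) Product at 11.2% available chlorine: 2402 / 0.112 = 21,450 g.
(a) Volume at density 1.17 g/mL: 21,450 g ÷ 1.17 g/mL = 18,330 mL.

(b) [OCl⁻]/[HOCl] = 10^(pH − pKa) = 10^(7.44 − 7.54) = 10^-0.10 = 0.7943.
(b) Fraction as HOCl = 1 / (1 + 0.7943) = 0.5573.
(b) OCl⁻ = (1 − 0.5573) × 3.88 ppm = 1.718 ppm.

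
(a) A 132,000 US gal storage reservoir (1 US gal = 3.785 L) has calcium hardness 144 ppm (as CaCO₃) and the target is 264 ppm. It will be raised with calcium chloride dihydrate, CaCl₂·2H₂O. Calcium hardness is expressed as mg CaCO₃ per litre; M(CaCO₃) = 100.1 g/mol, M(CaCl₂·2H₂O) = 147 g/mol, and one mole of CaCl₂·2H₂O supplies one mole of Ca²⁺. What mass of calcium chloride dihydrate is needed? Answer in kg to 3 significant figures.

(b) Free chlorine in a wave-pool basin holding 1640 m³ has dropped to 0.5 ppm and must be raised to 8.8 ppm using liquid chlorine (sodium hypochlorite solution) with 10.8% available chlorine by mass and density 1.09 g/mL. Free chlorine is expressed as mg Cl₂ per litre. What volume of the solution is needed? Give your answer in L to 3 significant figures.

(a) 88.0 kg; (b) 116 L

(a) Volume: 132,000 US gal × 3.785 L/gal = 499,620 L.
(a) Hardness to add: (264 − 144) = 120 mg/L as CaCO₃ × 499,620 L = 59,950 g as CaCO₃.
(a) Moles of Ca²⁺ (1 mol Ca²⁺ ≡ 1 mol CaCO₃): 59,950 / 100.1 g/mol = 598.9 mol.
(a) Mass of CaCl₂·2H₂O: 598.9 × 147 = 88,040 g.

(b) Volume: 1640 m³ = 1,640,000 L.
(b) Chlorine deficit: 8.8 − 0.5 = 8.3 ppm = 8.3 mg/L as Cl₂.
(b) Cl₂ equivalent needed: 8.3 mg/L × 1,640,000 L = 13,610,000 mg = 13,610 g.
(b) Product at 10.8% available chlorine: 13,610 / 0.108 = 126,000 g.
(b) Volume at density 1.09 g/mL: 126,000 g ÷ 1.09 g/mL = 115,600 mL.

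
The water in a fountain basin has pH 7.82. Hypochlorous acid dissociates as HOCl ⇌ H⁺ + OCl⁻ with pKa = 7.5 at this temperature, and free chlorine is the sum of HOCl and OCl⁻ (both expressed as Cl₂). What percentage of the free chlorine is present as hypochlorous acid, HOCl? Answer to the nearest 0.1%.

32.4%

[OCl⁻]/[HOCl] = 10^(pH − pKa) = 10^(7.82 − 7.5) = 10^0.32 = 2.089.
Fraction as HOCl = 1 / (1 + 2.089) = 0.3237.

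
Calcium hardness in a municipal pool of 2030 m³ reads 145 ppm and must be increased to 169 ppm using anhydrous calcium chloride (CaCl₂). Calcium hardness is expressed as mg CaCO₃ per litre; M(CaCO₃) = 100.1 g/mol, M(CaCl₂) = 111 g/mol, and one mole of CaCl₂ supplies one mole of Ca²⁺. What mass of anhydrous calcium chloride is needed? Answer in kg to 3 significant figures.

54.0 kg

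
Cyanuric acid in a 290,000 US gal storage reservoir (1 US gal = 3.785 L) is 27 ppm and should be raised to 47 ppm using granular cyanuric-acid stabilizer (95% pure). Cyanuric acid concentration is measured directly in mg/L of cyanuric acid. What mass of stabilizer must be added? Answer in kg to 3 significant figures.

23.1 kg

Volume: 290,000 US gal × 3.785 L/gal = 1,097,650 L.
CYA to add: (47 − 27) = 20 mg/L × 1,097,650 L = 21,950 g cyanuric acid.
At 95% purity: 21,950 / 0.95 = 23,110 g product.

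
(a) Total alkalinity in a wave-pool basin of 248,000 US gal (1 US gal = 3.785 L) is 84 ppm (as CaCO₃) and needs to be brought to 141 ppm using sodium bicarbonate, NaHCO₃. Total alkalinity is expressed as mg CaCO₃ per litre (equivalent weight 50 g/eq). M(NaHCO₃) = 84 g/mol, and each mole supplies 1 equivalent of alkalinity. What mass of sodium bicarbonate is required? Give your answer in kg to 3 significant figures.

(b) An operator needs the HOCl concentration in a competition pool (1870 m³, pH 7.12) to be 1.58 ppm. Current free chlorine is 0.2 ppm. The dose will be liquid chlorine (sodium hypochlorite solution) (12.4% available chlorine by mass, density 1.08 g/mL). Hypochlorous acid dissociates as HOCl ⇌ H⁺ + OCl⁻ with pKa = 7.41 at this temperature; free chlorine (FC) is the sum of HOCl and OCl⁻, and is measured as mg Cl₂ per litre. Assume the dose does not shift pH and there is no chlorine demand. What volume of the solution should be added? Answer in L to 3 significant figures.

(a) Volume: 248,000 US gal × 3.785 L/gal = 938,680 L.
(a) Alkalinity to add: (141 − 84) = 57 mg/L as CaCO₃ × 938,680 L = 53,500 g as CaCO₃.
(a) Equivalents: 53,500 g ÷ 50 g/eq = 1070 eq.
(a) NaHCO₃ supplies 1 eq per mole → 1070 mol.
(a) Mass: 1070 mol × 84 g/mol = 89,890 g.

(b) Volume: 1870 m³ = 1,870,000 L.
(b) [OCl⁻]/[HOCl] = 10^(pH − pKa) = 10^(7.12 − 7.41) = 0.5129; fraction as HOCl = 1/(1 + 0.5129) = 0.661.
(b) Free chlorine required for 1.58 ppm HOCl: 1.58 / 0.661 = 2.39 ppm.
(b) FC to add: 2.39 − 0.2 = 2.19 mg/L as Cl₂.
(b) Cl₂ equivalent: 2.19 mg/L × 1,870,000 L = 4096 g.
(b) Product at 12.4% available Cl: 4096 / 0.124 = 33,030 g.
(b) Volume: 33,030 g ÷ 1.08 g/mL = 30,580 mL.

(a) 89.9 kg; (b) 30.6 L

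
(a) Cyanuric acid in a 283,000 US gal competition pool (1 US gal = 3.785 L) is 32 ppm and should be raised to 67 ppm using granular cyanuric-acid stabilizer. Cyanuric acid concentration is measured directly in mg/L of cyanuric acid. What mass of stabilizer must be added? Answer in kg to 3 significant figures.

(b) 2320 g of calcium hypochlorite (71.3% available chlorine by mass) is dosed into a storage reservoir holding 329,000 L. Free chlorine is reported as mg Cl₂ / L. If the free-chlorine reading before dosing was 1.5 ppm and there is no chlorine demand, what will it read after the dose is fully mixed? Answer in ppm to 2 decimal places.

(a) Volume: 283,000 US gal × 3.785 L/gal = 1,071,155 L.
(a) CYA to add: (67 − 32) = 35 mg/L × 1,071,155 L = 37,490 g cyanuric acid.

(b) Available chlorine delivered: 2320 g × 0.713 = 1654 g as Cl₂.
(b) Concentration rise: 1654 g / 329,000 L = 5.028 mg/L = 5.03 ppm.
(b) Final FC: 1.5 + 5.03 = 6.53 ppm.

(a) 37.5 kg; (b) 6.53 ppm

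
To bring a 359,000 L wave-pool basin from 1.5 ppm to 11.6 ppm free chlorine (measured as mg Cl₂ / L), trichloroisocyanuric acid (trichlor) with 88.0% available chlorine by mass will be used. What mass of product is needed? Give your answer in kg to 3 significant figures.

Chlorine deficit: 11.6 − 1.5 = 10.1 ppm = 10.1 mg/L as Cl₂.
Cl₂ equivalent needed: 10.1 mg/L × 359,000 L = 3,626,000 mg = 3626 g.
Product at 88.0% available chlorine: 3626 / 0.88 = 4120 g.

4.12 kg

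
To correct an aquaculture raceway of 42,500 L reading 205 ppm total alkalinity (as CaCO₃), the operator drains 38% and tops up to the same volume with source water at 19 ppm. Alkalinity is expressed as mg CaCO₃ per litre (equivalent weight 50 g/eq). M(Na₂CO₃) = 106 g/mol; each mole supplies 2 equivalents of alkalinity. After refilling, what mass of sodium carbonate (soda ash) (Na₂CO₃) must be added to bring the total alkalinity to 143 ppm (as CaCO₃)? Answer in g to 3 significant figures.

391 g

After draining 38% and refilling: 205 × 0.62 + 19 × 0.38 = 134.32 ppm.
Deficit to target: 143 − 134.32 = 8.68 mg/L.
As CaCO₃: 8.68 mg/L × 42,500 L = 368.9 g; ÷ 50 g/eq ÷ 2 = 3.689 mol Na₂CO₃.
Mass: 3.689 × 106 = 391 g.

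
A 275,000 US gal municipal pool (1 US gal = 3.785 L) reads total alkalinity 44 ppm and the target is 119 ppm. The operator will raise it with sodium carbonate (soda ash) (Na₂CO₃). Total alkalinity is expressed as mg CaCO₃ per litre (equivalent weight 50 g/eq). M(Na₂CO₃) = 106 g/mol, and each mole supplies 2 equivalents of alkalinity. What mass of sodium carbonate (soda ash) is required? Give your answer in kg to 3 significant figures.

82.7 kg

Volume: 275,000 US gal × 3.785 L/gal = 1,040,875 L.
Alkalinity to add: (119 − 44) = 75 mg/L as CaCO₃ × 1,040,875 L = 78,070 g as CaCO₃.
Equivalents: 78,070 g ÷ 50 g/eq = 1561 eq.
Each mole of Na₂CO₃ supplies 2 eq, so 1561 / 2 = 780.7 mol.
Mass: 780.7 mol × 106 g/mol = 82,750 g.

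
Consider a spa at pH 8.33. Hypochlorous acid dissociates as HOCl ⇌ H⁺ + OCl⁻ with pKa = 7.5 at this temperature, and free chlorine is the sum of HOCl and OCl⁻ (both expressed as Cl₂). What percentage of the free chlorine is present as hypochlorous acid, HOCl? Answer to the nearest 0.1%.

[OCl⁻]/[HOCl] = 10^(pH − pKa) = 10^(8.33 − 7.5) = 10^0.83 = 6.761.
Fraction as HOCl = 1 / (1 + 6.761) = 0.1289.

12.9%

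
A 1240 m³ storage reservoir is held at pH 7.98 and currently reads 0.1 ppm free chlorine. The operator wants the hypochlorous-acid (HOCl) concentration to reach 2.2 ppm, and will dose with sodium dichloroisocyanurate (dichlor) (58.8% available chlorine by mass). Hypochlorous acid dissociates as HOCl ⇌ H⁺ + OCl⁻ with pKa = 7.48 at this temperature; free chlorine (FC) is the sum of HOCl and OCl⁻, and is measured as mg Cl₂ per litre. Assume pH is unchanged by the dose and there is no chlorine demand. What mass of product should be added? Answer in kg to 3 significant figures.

19.1 kg

Volume: 1240 m³ = 1,240,000 L.
[OCl⁻]/[HOCl] = 10^(pH − pKa) = 10^(7.98 − 7.48) = 3.162; fraction as HOCl = 1/(1 + 3.162) = 0.2403.
Free chlorine required for 2.2 ppm HOCl: 2.2 / 0.2403 = 9.157 ppm.
FC to add: 9.157 − 0.1 = 9.057 mg/L as Cl₂.
Cl₂ equivalent: 9.057 mg/L × 1,240,000 L = 11,230 g.
Product at 58.8% available Cl: 11,230 / 0.588 = 19,100 g.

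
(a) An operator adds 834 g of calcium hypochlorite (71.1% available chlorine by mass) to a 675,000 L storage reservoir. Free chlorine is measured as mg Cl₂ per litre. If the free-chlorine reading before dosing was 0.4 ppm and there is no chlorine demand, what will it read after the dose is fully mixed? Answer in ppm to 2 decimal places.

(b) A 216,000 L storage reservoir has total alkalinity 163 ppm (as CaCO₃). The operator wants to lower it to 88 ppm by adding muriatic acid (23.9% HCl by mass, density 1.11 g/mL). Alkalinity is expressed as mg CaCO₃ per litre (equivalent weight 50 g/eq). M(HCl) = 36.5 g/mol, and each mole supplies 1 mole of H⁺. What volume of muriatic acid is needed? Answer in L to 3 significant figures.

(a) Available chlorine delivered: 834 g × 0.711 = 593 g as Cl₂.
(a) Concentration rise: 593 g / 675,000 L = 0.8785 mg/L = 0.88 ppm.
(a) Final FC: 0.4 + 0.88 = 1.28 ppm.

(b) Alkalinity to neutralize: (163 − 88) = 75 mg/L as CaCO₃ × 216,000 L = 16,200 g as CaCO₃.
(b) Equivalents of H⁺ required: 16,200 ÷ 50 g/eq = 324 eq = 324 mol HCl.
(b) Mass of HCl: 324 × 36.5 = 11,830 g.
(b) Mass of 23.9% solution: 11,830 / 0.239 = 49,480 g.
(b) Volume: 49,480 g ÷ 1.11 g/mL = 44,580 mL.

(a) 1.28 ppm; (b) 44.6 L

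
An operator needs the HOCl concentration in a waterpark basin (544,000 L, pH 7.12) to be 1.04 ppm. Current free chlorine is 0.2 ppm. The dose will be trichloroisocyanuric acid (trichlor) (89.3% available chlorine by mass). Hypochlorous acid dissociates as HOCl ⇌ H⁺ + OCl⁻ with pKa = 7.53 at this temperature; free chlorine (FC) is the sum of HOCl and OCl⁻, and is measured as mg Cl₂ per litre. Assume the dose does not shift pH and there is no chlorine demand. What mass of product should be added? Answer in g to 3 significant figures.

758 g

[OCl⁻]/[HOCl] = 10^(pH − pKa) = 10^(7.12 − 7.53) = 0.389; fraction as HOCl = 1/(1 + 0.389) = 0.7199.
Free chlorine required for 1.04 ppm HOCl: 1.04 / 0.7199 = 1.445 ppm.
FC to add: 1.445 − 0.2 = 1.245 mg/L as Cl₂.
Cl₂ equivalent: 1.245 mg/L × 544,000 L = 677.1 g.
Product at 89.3% available Cl: 677.1 / 0.893 = 758.2 g.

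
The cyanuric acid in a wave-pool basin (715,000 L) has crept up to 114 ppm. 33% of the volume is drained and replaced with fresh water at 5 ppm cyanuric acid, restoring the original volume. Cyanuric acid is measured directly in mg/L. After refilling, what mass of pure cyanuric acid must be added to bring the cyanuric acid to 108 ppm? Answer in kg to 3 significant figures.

21.4 kg

After draining 33% and refilling: 114 × 0.67 + 5 × 0.33 = 78.03 ppm.
Deficit to target: 108 − 78.03 = 29.97 mg/L.
Mass: 29.97 mg/L × 715,000 L = 21,430 g cyanuric acid.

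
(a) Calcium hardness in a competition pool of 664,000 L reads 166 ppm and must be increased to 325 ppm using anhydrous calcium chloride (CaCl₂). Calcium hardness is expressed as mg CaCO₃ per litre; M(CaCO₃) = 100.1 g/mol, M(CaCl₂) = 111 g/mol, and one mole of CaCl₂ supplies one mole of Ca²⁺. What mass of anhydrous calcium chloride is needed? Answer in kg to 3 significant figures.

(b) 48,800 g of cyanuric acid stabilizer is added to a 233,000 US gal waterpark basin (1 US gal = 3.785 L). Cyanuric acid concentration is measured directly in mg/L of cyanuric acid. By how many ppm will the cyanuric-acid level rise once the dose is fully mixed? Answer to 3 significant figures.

(a) Hardness to add: (325 − 166) = 159 mg/L as CaCO₃ × 664,000 L = 105,600 g as CaCO₃.
(a) Moles of Ca²⁺ (1 mol Ca²⁺ ≡ 1 mol CaCO₃): 105,600 / 100.1 g/mol = 1055 mol.
(a) Mass of CaCl₂: 1055 × 111 = 117,100 g.

(b) Volume: 233,000 US gal × 3.785 L/gal = 881,905 L.
(b) Rise: 48,800 g / 881,905 L × 1000 = 55.33 mg/L.

(a) 117 kg; (b) 55.3 ppm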